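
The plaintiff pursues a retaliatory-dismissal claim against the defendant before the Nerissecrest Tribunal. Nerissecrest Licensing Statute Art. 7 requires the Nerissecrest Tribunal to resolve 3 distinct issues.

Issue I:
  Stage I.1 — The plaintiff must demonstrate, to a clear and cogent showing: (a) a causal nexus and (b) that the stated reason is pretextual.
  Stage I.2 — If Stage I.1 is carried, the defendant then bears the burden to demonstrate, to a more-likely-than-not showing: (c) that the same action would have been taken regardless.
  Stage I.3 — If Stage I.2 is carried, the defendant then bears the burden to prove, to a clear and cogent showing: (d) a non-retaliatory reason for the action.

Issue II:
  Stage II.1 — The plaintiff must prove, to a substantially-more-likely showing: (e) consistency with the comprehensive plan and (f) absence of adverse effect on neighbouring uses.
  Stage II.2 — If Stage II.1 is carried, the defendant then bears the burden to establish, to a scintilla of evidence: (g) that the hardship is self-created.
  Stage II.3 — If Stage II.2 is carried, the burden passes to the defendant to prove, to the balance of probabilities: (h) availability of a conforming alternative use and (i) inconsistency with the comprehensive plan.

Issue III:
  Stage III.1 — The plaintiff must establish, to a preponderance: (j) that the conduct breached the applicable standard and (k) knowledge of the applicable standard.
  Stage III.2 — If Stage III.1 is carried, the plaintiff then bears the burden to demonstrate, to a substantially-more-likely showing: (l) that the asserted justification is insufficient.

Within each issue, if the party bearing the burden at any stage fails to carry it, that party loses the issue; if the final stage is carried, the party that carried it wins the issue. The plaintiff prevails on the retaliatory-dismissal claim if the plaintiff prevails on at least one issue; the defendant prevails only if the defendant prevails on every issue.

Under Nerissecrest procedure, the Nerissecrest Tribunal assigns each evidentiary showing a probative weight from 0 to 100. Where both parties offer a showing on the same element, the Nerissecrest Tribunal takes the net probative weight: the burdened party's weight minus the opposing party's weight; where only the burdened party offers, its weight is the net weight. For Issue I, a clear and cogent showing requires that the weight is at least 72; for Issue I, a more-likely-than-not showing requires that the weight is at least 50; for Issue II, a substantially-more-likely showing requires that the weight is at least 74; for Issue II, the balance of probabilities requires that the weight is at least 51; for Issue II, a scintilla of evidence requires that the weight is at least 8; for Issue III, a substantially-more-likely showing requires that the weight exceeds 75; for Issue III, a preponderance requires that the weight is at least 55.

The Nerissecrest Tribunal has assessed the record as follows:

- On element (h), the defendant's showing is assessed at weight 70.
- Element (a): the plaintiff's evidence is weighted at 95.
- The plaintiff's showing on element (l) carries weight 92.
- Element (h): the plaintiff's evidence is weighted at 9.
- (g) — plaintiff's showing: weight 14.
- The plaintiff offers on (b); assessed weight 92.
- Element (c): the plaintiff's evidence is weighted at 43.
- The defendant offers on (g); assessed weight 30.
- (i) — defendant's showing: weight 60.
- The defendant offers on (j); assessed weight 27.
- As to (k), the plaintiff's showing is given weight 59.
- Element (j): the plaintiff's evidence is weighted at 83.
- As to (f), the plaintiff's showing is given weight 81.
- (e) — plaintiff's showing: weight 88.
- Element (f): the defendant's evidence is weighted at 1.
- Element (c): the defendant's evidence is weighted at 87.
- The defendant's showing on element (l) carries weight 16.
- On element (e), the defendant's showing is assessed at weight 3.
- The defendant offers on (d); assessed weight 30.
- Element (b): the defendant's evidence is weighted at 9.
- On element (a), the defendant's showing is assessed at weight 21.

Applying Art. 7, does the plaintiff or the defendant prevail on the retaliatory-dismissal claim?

— Issue I —
Stage I.1 (plaintiff, a clear and cogent showing, weight is at least 72): (a) net 95−21=74 ≥ 72 — meets; (b) net 92−9=83 ≥ 72 — meets.
  All elements met. The burden passes to the defendant.
Stage I.2 (defendant, a more-likely-than-not showing, weight is at least 50): (c) net 87−43=44 < 50 — fails.
  The defendant does not carry Stage I.2.
The analysis ends at Stage I.2; the plaintiff prevails on this issue.
— Issue II —
At Stage II.1 the plaintiff must meet a substantially-more-likely showing (weight is at least 74): on (e) the weight is 88 less the opposing 3 gives net 85, ≥ 74, so (e) meets the standard; on (f) the weight is 81 less the opposing 1 gives net 80, which does reach 74, so (f) meets the standard.
  Stage II.1 is satisfied; the onus moves to the defendant.
At Stage II.2 the defendant must meet a scintilla of evidence (weight is at least 8): on (g) the weight is 30 less the opposing 14 gives net 16, ≥ 8, so (g) meets the standard.
  All elements met. The defendant retains the burden for Stage II.3.
At Stage II.3 the defendant must meet the balance of probabilities (weight is at least 51): on (h) the weight is 70 less the opposing 9 gives net 61, ≥ 51, so (h) meets the standard; on (i) the weight is 60, ≥ 51, so (i) meets the standard.
  The defendant carries the last stage.
With every stage satisfied, the defendant prevails on this issue.
— Issue III —
Stage III.1 (plaintiff, a preponderance, weight is at least 55): (j) net 83−27=56 ≥ 55 — meets; (k) 59 ≥ 55 — meets.
  Stage III.1 is satisfied; the plaintiff continues to bear the burden.
Stage III.2 (plaintiff, a substantially-more-likely showing, weight exceeds 75): (l) net 92−16=76 > 75 — meets.
  All elements met at the final stage.
With every stage satisfied, the plaintiff prevails on this issue.
Per-issue: Issue I → plaintiff; Issue II → defendant; Issue III → plaintiff. The plaintiff must prevail on at least one issue; overall, the plaintiff prevails.

plaintiff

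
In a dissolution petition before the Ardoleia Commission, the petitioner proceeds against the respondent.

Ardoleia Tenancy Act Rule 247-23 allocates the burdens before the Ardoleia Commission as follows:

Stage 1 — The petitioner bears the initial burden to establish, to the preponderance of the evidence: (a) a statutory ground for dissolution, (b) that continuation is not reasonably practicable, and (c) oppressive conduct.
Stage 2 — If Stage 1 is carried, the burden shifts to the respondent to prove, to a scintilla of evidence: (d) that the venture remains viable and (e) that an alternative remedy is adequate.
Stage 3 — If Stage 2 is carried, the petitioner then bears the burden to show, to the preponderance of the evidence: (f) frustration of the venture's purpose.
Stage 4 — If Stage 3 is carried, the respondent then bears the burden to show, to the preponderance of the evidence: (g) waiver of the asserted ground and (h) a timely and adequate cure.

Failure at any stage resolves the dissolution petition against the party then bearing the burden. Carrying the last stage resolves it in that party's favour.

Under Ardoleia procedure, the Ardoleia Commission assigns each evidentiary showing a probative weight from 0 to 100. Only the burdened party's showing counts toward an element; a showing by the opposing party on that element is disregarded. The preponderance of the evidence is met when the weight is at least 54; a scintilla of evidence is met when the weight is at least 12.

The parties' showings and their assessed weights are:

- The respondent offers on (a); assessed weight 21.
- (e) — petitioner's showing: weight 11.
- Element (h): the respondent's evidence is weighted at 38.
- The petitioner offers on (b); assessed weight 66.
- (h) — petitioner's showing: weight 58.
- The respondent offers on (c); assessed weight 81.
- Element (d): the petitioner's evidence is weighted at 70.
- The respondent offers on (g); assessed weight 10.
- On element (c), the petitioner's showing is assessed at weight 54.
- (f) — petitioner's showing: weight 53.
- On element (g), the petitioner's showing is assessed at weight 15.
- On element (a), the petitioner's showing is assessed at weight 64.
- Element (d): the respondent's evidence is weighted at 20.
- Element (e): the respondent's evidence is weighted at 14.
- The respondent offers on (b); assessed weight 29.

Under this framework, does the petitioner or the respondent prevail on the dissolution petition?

Stage 1 (petitioner, the preponderance of the evidence, weight is at least 54): (a) 64 (respondent's 21 disregarded) ≥ 54 — meets; (b) 66 (respondent's 29 disregarded) ≥ 54 — meets; (c) 54 (respondent's 81 disregarded) ≥ 54 — meets.
  All elements met. The burden passes to the respondent.
Stage 2 (respondent, a scintilla of evidence, weight is at least 12): (d) 20 (petitioner's 70 disregarded) ≥ 12 — meets; (e) 14 (petitioner's 11 disregarded) ≥ 12 — meets.
  All elements met. The burden passes to the petitioner.
Stage 3 (petitioner, the preponderance of the evidence, weight is at least 54): (f) 53 < 54 — fails.
  Stage 3 not carried; the petitioner fails its burden.
The respondent prevails.

respondent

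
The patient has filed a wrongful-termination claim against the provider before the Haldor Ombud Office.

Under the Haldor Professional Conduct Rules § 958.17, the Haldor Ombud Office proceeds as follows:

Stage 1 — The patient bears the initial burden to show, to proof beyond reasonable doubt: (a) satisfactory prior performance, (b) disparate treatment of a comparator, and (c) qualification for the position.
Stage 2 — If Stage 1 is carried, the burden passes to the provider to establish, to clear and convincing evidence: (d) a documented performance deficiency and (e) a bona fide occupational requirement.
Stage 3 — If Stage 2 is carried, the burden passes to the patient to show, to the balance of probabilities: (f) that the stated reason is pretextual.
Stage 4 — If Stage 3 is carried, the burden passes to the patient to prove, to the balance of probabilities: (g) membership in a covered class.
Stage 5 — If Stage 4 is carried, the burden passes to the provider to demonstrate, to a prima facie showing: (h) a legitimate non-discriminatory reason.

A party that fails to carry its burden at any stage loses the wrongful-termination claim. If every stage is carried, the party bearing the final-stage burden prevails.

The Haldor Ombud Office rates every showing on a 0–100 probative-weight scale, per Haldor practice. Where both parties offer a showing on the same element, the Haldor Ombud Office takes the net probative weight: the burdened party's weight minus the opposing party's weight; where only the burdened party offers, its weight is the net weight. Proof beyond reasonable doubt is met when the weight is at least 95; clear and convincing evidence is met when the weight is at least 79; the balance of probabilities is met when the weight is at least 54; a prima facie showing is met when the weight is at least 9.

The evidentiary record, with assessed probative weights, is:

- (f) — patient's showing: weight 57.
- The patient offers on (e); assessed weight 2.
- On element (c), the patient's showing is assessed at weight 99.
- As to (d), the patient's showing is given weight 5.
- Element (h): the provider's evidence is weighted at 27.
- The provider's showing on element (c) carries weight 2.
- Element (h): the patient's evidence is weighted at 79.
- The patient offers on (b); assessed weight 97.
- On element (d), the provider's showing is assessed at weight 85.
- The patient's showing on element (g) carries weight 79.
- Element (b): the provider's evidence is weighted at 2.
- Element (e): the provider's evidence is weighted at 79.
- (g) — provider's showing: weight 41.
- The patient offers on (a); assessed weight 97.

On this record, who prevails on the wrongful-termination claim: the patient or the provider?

Stage 1 — burden on patient; standard: proof beyond reasonable doubt (weight is at least 95).
    (a): 97 ≥ 95 [met]
    (b): 97 − 2 = 95 ≥ 95 [met]
    (c): 99 − 2 = 97 ≥ 95 [met]
  Stage 1 carried; the burden shifts to the provider.
Stage 2 — burden on provider; standard: clear and convincing evidence (weight is at least 79).
    (d): 85 − 5 = 80 ≥ 79 [met]
    (e): 79 − 2 = 77 < 79 [not met]
  The provider does not carry Stage 2.
So the patient prevails.

patient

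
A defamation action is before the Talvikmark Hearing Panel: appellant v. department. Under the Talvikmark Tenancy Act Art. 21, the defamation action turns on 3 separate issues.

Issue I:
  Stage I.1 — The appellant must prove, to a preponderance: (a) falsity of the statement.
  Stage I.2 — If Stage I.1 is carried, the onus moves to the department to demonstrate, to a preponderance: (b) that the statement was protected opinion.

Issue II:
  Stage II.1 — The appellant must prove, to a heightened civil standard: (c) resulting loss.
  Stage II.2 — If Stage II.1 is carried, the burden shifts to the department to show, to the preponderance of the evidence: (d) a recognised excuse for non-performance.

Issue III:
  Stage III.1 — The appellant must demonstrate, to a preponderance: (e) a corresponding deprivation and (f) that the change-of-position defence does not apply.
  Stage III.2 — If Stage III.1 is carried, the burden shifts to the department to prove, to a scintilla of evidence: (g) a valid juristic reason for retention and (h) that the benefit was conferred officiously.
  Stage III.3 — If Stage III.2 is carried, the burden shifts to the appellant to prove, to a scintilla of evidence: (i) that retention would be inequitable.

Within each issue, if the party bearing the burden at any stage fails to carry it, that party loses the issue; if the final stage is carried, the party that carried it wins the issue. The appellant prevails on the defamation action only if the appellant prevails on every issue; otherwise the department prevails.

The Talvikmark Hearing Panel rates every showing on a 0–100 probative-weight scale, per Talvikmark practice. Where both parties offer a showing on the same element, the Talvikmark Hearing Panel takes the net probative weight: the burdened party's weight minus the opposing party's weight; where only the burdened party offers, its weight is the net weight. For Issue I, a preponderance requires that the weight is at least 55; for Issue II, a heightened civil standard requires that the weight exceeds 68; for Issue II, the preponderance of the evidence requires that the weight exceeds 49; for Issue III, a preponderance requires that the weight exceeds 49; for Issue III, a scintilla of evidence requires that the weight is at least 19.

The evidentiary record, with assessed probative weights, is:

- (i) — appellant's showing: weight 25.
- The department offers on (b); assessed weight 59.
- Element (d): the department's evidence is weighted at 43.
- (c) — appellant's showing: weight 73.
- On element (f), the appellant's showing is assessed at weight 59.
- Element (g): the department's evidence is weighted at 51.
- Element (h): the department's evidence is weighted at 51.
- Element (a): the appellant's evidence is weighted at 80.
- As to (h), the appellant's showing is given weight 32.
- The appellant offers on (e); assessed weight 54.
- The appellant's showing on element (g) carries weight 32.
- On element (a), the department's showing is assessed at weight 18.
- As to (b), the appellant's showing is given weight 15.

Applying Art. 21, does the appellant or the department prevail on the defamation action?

— Issue I —
Stage I.1 (appellant, a preponderance, weight is at least 55): (a) net 80−18=62 ≥ 55 — meets.
  All elements met. The burden passes to the department.
Stage I.2 (department, a preponderance, weight is at least 55): (b) net 59−15=44 < 55 — fails.
  The department does not carry Stage I.2.
The appellant prevails on this issue.
— Issue II —
Stage II.1 (appellant, a heightened civil standard, weight exceeds 68): (c) 73 > 68 — meets.
  Stage II.1 is satisfied; the onus moves to the department.
Stage II.2 (department, the preponderance of the evidence, weight exceeds 49): (d) 43 ≤ 49 — fails.
  The department does not carry Stage II.2.
So the appellant prevails on this issue.
— Issue III —
At Stage III.1 the appellant must meet a preponderance (weight exceeds 49): on (e) the weight is 54, > 49, so (e) meets the standard; on (f) the weight is 59, > 49, so (f) meets the standard.
  The appellant carries Stage III.1; the department now bears the burden.
At Stage III.2 the department must meet a scintilla of evidence (weight is at least 19): on (g) the weight is 51 less the opposing 32 gives net 19, which does reach 19, so (g) meets the standard; on (h) the weight is 51 less the opposing 32 gives net 19, which does reach 19, so (h) meets the standard.
  Stage III.2 is satisfied; the onus moves to the appellant.
At Stage III.3 the appellant must meet a scintilla of evidence (weight is at least 19): on (i) the weight is 25, ≥ 19, so (i) meets the standard.
  Stage III.3 carried; the final stage is satisfied.
Every stage carried; the appellant prevails on this issue.
Per-issue: Issue I → appellant; Issue II → appellant; Issue III → appellant. The appellant must prevail on every issue; overall, the appellant prevails.

appellant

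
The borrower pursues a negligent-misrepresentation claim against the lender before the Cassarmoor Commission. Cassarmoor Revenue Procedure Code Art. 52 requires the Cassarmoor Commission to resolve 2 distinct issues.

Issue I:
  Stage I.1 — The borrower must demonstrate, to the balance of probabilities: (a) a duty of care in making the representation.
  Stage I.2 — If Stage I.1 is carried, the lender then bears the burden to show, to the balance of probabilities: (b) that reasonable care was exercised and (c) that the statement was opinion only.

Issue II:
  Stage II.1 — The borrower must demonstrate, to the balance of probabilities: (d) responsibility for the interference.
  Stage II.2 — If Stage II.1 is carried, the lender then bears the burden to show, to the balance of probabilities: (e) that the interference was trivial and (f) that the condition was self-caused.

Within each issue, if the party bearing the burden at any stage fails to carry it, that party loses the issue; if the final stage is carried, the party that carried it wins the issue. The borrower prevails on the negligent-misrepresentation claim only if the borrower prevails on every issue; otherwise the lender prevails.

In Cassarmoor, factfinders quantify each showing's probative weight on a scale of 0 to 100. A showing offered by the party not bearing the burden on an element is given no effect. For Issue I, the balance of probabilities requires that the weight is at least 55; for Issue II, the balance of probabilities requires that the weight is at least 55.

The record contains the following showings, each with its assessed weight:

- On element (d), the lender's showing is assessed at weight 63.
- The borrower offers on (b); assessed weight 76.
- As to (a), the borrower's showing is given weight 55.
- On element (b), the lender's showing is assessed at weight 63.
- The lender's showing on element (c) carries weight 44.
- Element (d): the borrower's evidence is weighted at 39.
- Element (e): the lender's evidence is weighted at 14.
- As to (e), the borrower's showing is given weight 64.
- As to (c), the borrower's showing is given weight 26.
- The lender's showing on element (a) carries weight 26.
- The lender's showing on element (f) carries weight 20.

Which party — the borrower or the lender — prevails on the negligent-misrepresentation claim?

— Issue I —
At Stage I.1 the borrower must meet the balance of probabilities (weight is at least 55): on (a) the weight is 55 (the lender's 26 is given no effect), ≥ 55, so (a) meets the standard.
  The borrower carries Stage I.1; the lender now bears the burden.
At Stage I.2 the lender must meet the balance of probabilities (weight is at least 55): on (b) the weight is 63 (the borrower's 76 is given no effect), which does reach 55, so (b) meets the standard; on (c) the weight is 44 (the borrower's 26 is given no effect), < 55, so (c) does not meet the standard.
  Not every element is met, so the lender fails to carry Stage I.2.
So the borrower prevails on this issue.
— Issue II —
Stage II.1 — burden on borrower; standard: the balance of probabilities (weight is at least 55).
    (d): 39 (lender's 63 disregarded) < 55 [not met]
  The borrower does not carry Stage II.1.
The lender prevails on this issue.
Per-issue: Issue I → borrower; Issue II → lender. The borrower must prevail on every issue; overall, the lender prevails.

lender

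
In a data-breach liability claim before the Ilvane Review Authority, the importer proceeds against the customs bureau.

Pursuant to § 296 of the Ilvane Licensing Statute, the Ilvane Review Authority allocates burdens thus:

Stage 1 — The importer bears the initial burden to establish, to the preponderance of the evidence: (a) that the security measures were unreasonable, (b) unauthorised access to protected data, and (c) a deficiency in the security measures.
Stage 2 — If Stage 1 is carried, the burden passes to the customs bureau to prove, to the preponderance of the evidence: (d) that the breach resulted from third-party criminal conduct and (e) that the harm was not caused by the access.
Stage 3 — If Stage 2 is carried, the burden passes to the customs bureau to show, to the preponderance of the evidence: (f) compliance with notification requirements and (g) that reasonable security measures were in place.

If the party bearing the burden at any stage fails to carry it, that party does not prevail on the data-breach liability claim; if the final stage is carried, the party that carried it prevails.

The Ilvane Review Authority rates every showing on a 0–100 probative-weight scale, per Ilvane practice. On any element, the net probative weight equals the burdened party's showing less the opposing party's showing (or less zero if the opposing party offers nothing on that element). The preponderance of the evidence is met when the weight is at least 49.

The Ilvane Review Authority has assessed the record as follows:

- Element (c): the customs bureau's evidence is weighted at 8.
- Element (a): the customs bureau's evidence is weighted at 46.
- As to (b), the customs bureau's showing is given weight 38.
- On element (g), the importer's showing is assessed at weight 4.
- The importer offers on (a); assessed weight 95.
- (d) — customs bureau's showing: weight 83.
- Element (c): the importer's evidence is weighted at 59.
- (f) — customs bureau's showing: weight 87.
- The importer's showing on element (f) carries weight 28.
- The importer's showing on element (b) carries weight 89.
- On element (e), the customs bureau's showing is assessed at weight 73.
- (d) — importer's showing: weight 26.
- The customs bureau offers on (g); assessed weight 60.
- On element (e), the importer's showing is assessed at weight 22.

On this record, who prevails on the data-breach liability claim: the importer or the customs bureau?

Stage 1 (importer, the preponderance of the evidence, weight is at least 49): (a) net 95−46=49 ≥ 49 — meets; (b) net 89−38=51 ≥ 49 — meets; (c) net 59−8=51 ≥ 49 — meets.
  Stage 1 is satisfied; the onus moves to the customs bureau.
Stage 2 (customs bureau, the preponderance of the evidence, weight is at least 49): (d) net 83−26=57 ≥ 49 — meets; (e) net 73−22=51 ≥ 49 — meets.
  Stage 2 is satisfied; the customs bureau continues to bear the burden.
Stage 3 (customs bureau, the preponderance of the evidence, weight is at least 49): (f) net 87−28=59 ≥ 49 — meets; (g) net 60−4=56 ≥ 49 — meets.
  Stage 3 carried; the final stage is satisfied.
With every stage satisfied, the customs bureau prevails.

customs bureau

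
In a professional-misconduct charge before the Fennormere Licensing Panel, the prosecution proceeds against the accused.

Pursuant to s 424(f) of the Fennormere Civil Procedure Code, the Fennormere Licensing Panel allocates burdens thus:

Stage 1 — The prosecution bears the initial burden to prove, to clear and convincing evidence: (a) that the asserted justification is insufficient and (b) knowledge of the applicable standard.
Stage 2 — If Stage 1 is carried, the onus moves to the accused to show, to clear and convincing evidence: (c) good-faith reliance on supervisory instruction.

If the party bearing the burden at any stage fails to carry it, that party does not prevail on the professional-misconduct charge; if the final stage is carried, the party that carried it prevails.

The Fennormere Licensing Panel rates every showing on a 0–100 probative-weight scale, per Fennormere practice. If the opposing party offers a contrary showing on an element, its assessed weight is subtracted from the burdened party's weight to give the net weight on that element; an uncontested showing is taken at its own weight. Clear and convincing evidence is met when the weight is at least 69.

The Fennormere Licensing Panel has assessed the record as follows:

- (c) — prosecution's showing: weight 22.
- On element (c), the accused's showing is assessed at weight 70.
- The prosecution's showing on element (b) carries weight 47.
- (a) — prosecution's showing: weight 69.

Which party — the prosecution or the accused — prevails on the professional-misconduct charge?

accused

Stage 1 — burden on prosecution; standard: clear and convincing evidence (weight is at least 69).
    (a): 69 ≥ 69 [met]
    (b): 47 < 69 [not met]
  The prosecution does not carry Stage 1.
So the accused prevails.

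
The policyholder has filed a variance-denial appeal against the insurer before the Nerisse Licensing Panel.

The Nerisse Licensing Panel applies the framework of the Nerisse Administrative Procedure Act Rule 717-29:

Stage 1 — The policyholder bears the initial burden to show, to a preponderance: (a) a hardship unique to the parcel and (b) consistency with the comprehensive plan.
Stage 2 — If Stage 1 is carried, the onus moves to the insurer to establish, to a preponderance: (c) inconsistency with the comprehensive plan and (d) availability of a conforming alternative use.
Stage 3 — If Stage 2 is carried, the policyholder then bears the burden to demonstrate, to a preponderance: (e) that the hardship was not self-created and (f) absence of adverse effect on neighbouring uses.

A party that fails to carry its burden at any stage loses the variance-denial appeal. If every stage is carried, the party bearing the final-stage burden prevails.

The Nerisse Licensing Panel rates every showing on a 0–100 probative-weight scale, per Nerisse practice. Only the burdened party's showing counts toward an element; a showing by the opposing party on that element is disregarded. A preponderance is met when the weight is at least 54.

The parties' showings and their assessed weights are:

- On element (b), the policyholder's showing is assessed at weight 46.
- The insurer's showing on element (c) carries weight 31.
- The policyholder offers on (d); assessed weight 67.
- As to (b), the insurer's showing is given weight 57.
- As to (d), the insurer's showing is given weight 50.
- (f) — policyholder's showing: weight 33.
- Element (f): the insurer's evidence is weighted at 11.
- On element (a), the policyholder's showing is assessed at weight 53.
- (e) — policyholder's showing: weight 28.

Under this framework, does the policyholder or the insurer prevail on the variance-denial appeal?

insurer

Stage 1 — burden on policyholder; standard: a preponderance (weight is at least 54).
    (a): 53 < 54 [not met]
    (b): 46 (insurer's 57 disregarded) < 54 [not met]
  Stage 1 not carried; the policyholder fails its burden.
The analysis ends at Stage 1; the insurer prevails.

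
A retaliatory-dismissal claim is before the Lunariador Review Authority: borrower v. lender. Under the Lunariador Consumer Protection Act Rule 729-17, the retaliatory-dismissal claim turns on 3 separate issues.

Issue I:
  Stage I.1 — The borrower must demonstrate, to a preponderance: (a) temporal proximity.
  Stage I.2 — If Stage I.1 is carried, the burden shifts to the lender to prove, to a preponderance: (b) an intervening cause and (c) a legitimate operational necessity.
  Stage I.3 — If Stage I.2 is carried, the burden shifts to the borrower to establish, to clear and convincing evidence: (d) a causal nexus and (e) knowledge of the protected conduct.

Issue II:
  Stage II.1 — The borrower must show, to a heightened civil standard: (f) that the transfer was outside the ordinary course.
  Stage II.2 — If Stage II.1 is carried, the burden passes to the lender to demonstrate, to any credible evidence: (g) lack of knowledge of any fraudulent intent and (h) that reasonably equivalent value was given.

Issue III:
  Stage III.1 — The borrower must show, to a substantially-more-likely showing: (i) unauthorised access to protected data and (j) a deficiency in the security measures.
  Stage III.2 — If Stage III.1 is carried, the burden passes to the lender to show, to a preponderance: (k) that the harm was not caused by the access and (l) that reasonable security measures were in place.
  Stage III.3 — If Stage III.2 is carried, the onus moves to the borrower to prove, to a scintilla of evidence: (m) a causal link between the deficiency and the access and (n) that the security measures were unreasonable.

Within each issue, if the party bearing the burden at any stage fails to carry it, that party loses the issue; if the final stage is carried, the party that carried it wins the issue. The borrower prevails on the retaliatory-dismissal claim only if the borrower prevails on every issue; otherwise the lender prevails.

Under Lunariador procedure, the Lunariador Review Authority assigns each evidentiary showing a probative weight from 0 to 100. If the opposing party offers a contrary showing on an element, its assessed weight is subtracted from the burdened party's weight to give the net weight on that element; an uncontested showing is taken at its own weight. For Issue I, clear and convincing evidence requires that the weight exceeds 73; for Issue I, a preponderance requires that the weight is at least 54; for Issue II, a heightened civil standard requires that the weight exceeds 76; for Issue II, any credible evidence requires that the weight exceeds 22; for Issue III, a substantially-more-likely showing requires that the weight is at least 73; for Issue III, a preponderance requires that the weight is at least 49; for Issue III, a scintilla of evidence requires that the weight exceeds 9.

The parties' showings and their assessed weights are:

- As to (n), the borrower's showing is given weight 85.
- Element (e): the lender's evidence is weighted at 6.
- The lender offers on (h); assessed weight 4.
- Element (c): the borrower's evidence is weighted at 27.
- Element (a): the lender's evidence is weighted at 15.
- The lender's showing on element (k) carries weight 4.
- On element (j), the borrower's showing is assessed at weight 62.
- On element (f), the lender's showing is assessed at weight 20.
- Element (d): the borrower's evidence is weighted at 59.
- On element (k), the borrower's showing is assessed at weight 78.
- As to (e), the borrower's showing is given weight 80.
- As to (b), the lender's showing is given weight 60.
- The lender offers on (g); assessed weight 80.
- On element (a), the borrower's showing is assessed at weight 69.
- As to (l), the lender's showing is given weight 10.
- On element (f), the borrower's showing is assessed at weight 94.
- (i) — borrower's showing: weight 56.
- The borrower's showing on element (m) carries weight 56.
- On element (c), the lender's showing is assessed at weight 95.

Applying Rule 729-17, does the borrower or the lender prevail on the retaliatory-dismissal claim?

— Issue I —
Stage I.1 (borrower, a preponderance, weight is at least 54): (a) net 69−15=54 ≥ 54 — meets.
  All elements met. The burden passes to the lender.
Stage I.2 (lender, a preponderance, weight is at least 54): (b) 60 ≥ 54 — meets; (c) net 95−27=68 ≥ 54 — meets.
  Stage I.2 carried; the burden shifts to the borrower.
Stage I.3 (borrower, clear and convincing evidence, weight exceeds 73): (d) 59 ≤ 73 — fails; (e) net 80−6=74 > 73 — meets.
  Not every element is met, so the borrower fails to carry Stage I.3.
The lender prevails on this issue.
— Issue II —
Stage II.1 (borrower, a heightened civil standard, weight exceeds 76): (f) net 94−20=74 ≤ 76 — fails.
  Not every element is met, so the borrower fails to carry Stage II.1.
The analysis ends at Stage II.1; the lender prevails on this issue.
— Issue III —
At Stage III.1 the borrower must meet a substantially-more-likely showing (weight is at least 73): on (i) the weight is 56, which does not reach 73, so (i) does not meet the standard; on (j) the weight is 62, which does not reach 73, so (j) does not meet the standard.
  Stage III.1 not carried; the borrower fails its burden.
So the lender prevails on this issue.
Per-issue: Issue I → lender; Issue II → lender; Issue III → lender. The borrower must prevail on every issue; overall, the lender prevails.

lender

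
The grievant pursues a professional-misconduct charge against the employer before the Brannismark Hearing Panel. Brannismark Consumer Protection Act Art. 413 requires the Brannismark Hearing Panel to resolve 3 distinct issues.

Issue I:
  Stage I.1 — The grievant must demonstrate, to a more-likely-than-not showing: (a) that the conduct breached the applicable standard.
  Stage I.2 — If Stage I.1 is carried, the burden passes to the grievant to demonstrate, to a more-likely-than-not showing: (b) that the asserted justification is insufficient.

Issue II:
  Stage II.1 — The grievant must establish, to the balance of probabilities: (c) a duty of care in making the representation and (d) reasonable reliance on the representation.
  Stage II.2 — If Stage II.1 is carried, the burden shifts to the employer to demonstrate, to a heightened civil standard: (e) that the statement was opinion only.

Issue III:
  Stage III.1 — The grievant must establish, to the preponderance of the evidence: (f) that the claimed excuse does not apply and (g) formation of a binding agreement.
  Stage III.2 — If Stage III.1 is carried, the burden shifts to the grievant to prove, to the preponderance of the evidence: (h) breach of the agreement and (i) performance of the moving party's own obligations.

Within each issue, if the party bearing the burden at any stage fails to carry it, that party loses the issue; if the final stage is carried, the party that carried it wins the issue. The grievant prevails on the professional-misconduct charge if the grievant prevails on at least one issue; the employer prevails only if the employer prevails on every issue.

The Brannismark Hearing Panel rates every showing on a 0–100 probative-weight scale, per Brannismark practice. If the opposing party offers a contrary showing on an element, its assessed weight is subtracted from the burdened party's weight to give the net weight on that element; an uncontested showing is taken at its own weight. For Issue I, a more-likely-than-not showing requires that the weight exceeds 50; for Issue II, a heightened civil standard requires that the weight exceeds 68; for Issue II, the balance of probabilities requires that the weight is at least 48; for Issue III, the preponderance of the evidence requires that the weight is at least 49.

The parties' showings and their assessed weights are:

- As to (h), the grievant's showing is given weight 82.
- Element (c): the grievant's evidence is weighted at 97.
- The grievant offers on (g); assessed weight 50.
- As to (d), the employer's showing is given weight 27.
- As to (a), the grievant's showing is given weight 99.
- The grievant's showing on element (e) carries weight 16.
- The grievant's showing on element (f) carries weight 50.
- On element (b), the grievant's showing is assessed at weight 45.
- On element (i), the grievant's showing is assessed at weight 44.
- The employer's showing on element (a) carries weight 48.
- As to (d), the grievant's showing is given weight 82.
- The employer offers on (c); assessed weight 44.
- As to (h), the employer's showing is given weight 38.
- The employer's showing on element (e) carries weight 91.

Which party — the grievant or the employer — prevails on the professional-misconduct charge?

employer

— Issue I —
Stage I.1 (grievant, a more-likely-than-not showing, weight exceeds 50): (a) net 99−48=51 > 50 — meets.
  Stage I.1 carried; the burden remains with the grievant.
Stage I.2 (grievant, a more-likely-than-not showing, weight exceeds 50): (b) 45 ≤ 50 — fails.
  Not every element is met, so the grievant fails to carry Stage I.2.
So the employer prevails on this issue.
— Issue II —
Stage II.1 — burden on grievant; standard: the balance of probabilities (weight is at least 48).
    (c): 97 − 44 = 53 ≥ 48 [met]
    (d): 82 − 27 = 55 ≥ 48 [met]
  Stage II.1 is satisfied; the onus moves to the employer.
Stage II.2 — burden on employer; standard: a heightened civil standard (weight exceeds 68).
    (e): 91 − 16 = 75 > 68 [met]
  The employer carries the last stage.
Every stage carried; the employer prevails on this issue.
— Issue III —
At Stage III.1 the grievant must meet the preponderance of the evidence (weight is at least 49): on (f) the weight is 50, ≥ 49, so (f) meets the standard; on (g) the weight is 50, ≥ 49, so (g) meets the standard.
  All elements met. The grievant retains the burden for Stage III.2.
At Stage III.2 the grievant must meet the preponderance of the evidence (weight is at least 49): on (h) the weight is 82 less the opposing 38 gives net 44, < 49, so (h) does not meet the standard; on (i) the weight is 44, < 49, so (i) does not meet the standard.
  Not every element is met, so the grievant fails to carry Stage III.2.
So the employer prevails on this issue.
Per-issue: Issue I → employer; Issue II → employer; Issue III → employer. The grievant must prevail on at least one issue; overall, the employer prevails.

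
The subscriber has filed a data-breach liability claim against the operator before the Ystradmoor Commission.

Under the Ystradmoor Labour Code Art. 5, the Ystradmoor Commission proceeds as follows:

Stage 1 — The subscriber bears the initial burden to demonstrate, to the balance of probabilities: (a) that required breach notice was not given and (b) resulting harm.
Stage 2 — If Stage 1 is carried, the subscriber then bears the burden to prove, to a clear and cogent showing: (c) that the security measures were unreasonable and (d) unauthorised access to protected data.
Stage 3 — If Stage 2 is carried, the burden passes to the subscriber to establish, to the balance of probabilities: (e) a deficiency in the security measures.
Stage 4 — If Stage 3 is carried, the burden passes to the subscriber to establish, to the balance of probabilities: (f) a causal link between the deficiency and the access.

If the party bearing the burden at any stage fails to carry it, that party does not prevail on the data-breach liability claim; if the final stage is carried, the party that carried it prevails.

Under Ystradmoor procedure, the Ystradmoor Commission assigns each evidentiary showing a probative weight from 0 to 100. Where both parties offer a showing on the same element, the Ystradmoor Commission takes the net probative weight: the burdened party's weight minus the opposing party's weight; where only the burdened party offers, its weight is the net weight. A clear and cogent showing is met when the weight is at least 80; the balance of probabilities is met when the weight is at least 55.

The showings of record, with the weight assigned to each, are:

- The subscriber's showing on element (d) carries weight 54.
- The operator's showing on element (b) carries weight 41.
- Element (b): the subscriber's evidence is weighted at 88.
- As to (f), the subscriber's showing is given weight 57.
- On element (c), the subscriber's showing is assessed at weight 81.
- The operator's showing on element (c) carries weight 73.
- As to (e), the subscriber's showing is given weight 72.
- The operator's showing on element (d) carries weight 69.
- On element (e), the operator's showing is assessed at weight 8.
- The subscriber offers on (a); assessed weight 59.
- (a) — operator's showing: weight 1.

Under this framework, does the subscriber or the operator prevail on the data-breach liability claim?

operator

Stage 1 — burden on subscriber; standard: the balance of probabilities (weight is at least 55).
    (a): 59 − 1 = 58 ≥ 55 [met]
    (b): 88 − 41 = 47 < 55 [not met]
  The subscriber does not carry Stage 1.
So the operator prevails.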